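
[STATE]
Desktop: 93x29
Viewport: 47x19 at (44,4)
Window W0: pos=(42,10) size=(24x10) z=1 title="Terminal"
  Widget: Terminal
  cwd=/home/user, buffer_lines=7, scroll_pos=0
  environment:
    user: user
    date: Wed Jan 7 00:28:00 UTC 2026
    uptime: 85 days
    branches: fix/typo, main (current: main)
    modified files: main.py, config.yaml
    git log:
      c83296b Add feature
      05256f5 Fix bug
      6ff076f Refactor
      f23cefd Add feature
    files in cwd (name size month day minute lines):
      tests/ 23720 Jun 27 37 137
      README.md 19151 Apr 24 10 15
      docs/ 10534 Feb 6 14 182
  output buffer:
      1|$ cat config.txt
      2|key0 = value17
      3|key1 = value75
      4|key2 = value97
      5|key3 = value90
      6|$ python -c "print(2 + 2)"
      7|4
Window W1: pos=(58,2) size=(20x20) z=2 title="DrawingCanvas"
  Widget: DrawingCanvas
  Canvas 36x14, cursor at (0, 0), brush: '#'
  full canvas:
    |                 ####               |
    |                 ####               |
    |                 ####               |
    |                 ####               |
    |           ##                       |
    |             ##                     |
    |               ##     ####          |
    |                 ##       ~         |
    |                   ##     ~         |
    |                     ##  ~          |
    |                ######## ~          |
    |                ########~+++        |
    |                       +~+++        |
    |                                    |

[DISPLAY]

              ┠──────────────────┨             
              ┃+                #┃             
              ┃                 #┃             
              ┃                 #┃             
              ┃                 #┃             
              ┃           ##     ┃             
━━━━━━━━━━━━━━┃             ##   ┃             
Terminal      ┃               ## ┃             
──────────────┃                 #┃             
 cat config.tx┃                  ┃             
ey0 = value17 ┃                  ┃             
ey1 = value75 ┃                ##┃             
ey2 = value97 ┃                ##┃             
ey3 = value90 ┃                  ┃             
 python -c "pr┃                  ┃             
━━━━━━━━━━━━━━┃                  ┃             
              ┃                  ┃             
              ┗━━━━━━━━━━━━━━━━━━┛             
                                               


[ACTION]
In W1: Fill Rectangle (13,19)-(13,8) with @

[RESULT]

              ┠──────────────────┨             
              ┃+                #┃             
              ┃                 #┃             
              ┃                 #┃             
              ┃                 #┃             
              ┃           ##     ┃             
━━━━━━━━━━━━━━┃             ##   ┃             
Terminal      ┃               ## ┃             
──────────────┃                 #┃             
 cat config.tx┃                  ┃             
ey0 = value17 ┃                  ┃             
ey1 = value75 ┃                ##┃             
ey2 = value97 ┃                ##┃             
ey3 = value90 ┃                  ┃             
 python -c "pr┃        @@@@@@@@@@┃             
━━━━━━━━━━━━━━┃                  ┃             
              ┃                  ┃             
              ┗━━━━━━━━━━━━━━━━━━┛             
                                               


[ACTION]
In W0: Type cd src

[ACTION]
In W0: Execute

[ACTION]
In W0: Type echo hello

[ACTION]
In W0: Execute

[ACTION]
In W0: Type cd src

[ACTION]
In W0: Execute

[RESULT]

              ┠──────────────────┨             
              ┃+                #┃             
              ┃                 #┃             
              ┃                 #┃             
              ┃                 #┃             
              ┃           ##     ┃             
━━━━━━━━━━━━━━┃             ##   ┃             
Terminal      ┃               ## ┃             
──────────────┃                 #┃             
              ┃                  ┃             
 echo hello   ┃                  ┃             
ello          ┃                ##┃             
 cd src       ┃                ##┃             
              ┃                  ┃             
 █            ┃        @@@@@@@@@@┃             
━━━━━━━━━━━━━━┃                  ┃             
              ┃                  ┃             
              ┗━━━━━━━━━━━━━━━━━━┛             
                                               


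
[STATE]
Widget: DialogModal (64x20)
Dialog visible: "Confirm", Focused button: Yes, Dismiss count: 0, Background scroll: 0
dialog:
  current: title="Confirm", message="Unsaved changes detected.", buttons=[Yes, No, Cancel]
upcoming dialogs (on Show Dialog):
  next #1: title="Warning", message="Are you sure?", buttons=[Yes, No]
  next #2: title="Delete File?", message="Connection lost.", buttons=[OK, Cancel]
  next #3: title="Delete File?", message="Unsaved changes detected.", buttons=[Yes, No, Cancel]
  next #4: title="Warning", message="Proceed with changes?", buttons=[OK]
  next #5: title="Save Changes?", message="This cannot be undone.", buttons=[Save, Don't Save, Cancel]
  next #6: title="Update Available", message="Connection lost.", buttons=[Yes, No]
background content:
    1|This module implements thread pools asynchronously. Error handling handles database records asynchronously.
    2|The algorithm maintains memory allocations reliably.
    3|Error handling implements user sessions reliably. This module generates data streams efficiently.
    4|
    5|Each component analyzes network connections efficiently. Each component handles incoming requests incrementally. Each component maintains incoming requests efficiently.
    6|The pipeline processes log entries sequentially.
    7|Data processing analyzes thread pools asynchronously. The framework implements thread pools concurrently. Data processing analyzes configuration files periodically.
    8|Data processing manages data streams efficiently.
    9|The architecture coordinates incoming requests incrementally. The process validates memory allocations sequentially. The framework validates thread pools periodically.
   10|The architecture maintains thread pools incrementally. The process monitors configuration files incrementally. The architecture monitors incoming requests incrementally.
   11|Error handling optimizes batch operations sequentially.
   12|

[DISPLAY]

This module implements thread pools asynchronously. Error handli
The algorithm maintains memory allocations reliably.            
Error handling implements user sessions reliably. This module ge
                                                                
Each component analyzes network connections efficiently. Each co
The pipeline processes log entries sequentially.                
Data processing analyzes thread pools asynchronously. The framew
Data processing m┌───────────────────────────┐ly.               
The architecture │          Confirm          │ incrementally. Th
The architecture │ Unsaved changes detected. │entally. The proce
Error handling op│    [Yes]  No   Cancel     │entially.         
                 └───────────────────────────┘                  
                                                                
                                                                
                                                                
                                                                
                                                                
                                                                
                                                                
                                                                


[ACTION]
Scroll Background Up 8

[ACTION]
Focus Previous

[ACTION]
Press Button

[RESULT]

This module implements thread pools asynchronously. Error handli
The algorithm maintains memory allocations reliably.            
Error handling implements user sessions reliably. This module ge
                                                                
Each component analyzes network connections efficiently. Each co
The pipeline processes log entries sequentially.                
Data processing analyzes thread pools asynchronously. The framew
Data processing manages data streams efficiently.               
The architecture coordinates incoming requests incrementally. Th
The architecture maintains thread pools incrementally. The proce
Error handling optimizes batch operations sequentially.         
                                                                
                                                                
                                                                
                                                                
                                                                
                                                                
                                                                
                                                                
                                                                


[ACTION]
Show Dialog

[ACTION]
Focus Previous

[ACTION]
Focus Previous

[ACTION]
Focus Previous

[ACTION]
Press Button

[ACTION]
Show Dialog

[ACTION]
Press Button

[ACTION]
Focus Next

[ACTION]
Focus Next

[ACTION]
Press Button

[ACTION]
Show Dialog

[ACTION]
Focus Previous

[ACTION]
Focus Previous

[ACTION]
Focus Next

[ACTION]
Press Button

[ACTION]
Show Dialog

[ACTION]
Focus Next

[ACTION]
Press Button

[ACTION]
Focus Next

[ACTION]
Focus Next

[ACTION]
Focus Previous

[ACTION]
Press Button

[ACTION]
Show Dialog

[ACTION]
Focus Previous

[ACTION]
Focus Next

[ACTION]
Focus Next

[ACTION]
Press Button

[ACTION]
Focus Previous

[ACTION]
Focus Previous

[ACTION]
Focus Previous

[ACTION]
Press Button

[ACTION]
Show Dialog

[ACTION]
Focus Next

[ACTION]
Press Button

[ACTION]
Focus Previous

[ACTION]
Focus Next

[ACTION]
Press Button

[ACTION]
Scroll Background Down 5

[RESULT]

The pipeline processes log entries sequentially.                
Data processing analyzes thread pools asynchronously. The framew
Data processing manages data streams efficiently.               
The architecture coordinates incoming requests incrementally. Th
The architecture maintains thread pools incrementally. The proce
Error handling optimizes batch operations sequentially.         
                                                                
                                                                
                                                                
                                                                
                                                                
                                                                
                                                                
                                                                
                                                                
                                                                
                                                                
                                                                
                                                                
                                                                


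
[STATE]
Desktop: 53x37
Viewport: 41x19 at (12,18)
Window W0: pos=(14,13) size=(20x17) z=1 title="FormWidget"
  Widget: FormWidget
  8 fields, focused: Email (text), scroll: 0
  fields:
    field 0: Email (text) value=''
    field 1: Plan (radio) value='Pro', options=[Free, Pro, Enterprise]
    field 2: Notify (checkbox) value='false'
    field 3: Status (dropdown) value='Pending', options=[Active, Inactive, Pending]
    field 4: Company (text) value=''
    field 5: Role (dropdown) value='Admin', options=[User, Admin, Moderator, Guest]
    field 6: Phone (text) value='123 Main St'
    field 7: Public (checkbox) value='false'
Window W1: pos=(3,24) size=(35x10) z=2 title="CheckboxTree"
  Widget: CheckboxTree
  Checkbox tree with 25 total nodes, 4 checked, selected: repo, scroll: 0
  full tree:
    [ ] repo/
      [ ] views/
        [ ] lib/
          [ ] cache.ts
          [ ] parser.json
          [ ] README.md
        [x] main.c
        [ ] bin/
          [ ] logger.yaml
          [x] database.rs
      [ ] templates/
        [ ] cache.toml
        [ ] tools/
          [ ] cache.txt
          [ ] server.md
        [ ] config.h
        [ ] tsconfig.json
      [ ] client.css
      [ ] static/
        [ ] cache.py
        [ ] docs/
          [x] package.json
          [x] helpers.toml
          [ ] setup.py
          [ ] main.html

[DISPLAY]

  ┃  Notify:     [ ] ┃                   
  ┃  Status:     [P▼]┃                   
  ┃  Company:    [  ]┃                   
  ┃  Role:       [A▼]┃                   
  ┃  Phone:      [12]┃                   
  ┃  Public:     [ ] ┃                   
━━━━━━━━━━━━━━━━━━━━━━━━━┓               
xTree                    ┃               
─────────────────────────┨               
o/                       ┃               
iews/                    ┃               
 lib/                    ┃               
 ] cache.ts              ┃               
 ] parser.json           ┃               
 ] README.md             ┃               
━━━━━━━━━━━━━━━━━━━━━━━━━┛               
                                         
                                         
                                         


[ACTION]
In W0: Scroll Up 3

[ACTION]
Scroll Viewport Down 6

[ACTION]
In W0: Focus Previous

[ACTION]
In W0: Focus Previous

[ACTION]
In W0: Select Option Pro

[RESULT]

  ┃  Notify:     [ ] ┃                   
  ┃  Status:     [P▼]┃                   
  ┃  Company:    [  ]┃                   
  ┃  Role:       [A▼]┃                   
  ┃> Phone:      [12]┃                   
  ┃  Public:     [ ] ┃                   
━━━━━━━━━━━━━━━━━━━━━━━━━┓               
xTree                    ┃               
─────────────────────────┨               
o/                       ┃               
iews/                    ┃               
 lib/                    ┃               
 ] cache.ts              ┃               
 ] parser.json           ┃               
 ] README.md             ┃               
━━━━━━━━━━━━━━━━━━━━━━━━━┛               
                                         
                                         
                                         


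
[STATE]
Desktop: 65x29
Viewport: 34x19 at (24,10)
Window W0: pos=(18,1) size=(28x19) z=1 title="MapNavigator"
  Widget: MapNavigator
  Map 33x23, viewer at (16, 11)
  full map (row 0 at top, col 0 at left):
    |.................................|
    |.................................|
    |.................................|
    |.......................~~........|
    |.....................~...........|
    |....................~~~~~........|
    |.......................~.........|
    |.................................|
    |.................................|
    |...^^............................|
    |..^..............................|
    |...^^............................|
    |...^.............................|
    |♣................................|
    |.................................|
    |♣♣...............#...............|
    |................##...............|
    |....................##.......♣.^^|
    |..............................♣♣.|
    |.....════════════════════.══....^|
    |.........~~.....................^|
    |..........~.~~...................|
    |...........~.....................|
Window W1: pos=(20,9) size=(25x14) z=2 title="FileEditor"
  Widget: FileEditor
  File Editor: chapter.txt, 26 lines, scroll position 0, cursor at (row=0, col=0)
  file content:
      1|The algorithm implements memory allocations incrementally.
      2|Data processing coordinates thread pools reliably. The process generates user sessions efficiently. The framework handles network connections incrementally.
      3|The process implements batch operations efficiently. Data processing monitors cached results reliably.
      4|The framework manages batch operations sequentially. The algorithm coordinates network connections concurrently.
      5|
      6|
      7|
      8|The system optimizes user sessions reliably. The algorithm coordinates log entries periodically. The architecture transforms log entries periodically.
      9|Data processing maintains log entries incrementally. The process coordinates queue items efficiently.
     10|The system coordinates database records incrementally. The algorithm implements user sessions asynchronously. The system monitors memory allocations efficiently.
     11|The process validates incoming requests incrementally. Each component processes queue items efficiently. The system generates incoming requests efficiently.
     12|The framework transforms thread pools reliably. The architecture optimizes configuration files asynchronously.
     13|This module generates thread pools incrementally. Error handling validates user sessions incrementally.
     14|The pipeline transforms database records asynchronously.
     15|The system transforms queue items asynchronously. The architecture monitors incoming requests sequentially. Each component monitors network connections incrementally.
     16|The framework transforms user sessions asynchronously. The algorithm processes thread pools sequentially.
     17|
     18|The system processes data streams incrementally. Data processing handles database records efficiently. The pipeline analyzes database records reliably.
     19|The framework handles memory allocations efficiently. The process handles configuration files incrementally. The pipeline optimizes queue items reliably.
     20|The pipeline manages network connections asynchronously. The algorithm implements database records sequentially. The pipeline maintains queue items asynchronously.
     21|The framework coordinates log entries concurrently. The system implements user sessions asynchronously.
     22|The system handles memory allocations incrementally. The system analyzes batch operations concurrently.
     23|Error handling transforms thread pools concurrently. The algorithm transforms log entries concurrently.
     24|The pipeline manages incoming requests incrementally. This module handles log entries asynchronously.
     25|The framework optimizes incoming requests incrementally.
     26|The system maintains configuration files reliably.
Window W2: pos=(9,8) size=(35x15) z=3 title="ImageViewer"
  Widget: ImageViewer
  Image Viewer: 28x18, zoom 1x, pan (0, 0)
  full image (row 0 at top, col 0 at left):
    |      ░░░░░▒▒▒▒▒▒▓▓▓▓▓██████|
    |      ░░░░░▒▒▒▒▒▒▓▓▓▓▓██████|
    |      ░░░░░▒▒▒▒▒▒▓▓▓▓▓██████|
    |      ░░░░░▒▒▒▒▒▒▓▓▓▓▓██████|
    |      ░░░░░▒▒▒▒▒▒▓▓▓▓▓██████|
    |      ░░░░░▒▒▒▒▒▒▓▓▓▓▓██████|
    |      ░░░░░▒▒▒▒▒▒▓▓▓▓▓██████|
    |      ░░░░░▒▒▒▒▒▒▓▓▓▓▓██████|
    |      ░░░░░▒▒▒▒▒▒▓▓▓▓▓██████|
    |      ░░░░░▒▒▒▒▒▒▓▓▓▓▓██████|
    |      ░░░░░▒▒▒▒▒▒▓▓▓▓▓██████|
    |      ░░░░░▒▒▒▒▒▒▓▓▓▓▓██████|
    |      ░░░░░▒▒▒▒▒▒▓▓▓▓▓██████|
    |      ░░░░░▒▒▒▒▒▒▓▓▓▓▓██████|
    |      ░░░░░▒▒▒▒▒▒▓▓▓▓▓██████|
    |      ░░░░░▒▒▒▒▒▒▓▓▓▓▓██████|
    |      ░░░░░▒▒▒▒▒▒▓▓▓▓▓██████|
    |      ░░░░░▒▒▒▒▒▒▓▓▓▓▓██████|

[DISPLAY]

───────────────────┨┃┃            
▒▒▒▓▓▓▓▓██████     ┃┨┃            
▒▒▒▓▓▓▓▓██████     ┃┃┃            
▒▒▒▓▓▓▓▓██████     ┃┃┃            
▒▒▒▓▓▓▓▓██████     ┃┃┃            
▒▒▒▓▓▓▓▓██████     ┃┃┃            
▒▒▒▓▓▓▓▓██████     ┃┃┃            
▒▒▒▓▓▓▓▓██████     ┃┃┃            
▒▒▒▓▓▓▓▓██████     ┃┃┃            
▒▒▒▓▓▓▓▓██████     ┃┃┛            
▒▒▒▓▓▓▓▓██████     ┃┃             
▒▒▒▓▓▓▓▓██████     ┃┃             
━━━━━━━━━━━━━━━━━━━┛┛             
                                  
                                  
                                  
                                  
                                  
                                  


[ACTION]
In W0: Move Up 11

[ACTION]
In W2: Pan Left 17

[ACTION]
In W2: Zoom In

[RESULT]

───────────────────┨┃┃            
░░░░░░░░▒▒▒▒▒▒▒▒▒▒▒┃┨┃            
░░░░░░░░▒▒▒▒▒▒▒▒▒▒▒┃┃┃            
░░░░░░░░▒▒▒▒▒▒▒▒▒▒▒┃┃┃            
░░░░░░░░▒▒▒▒▒▒▒▒▒▒▒┃┃┃            
░░░░░░░░▒▒▒▒▒▒▒▒▒▒▒┃┃┃            
░░░░░░░░▒▒▒▒▒▒▒▒▒▒▒┃┃┃            
░░░░░░░░▒▒▒▒▒▒▒▒▒▒▒┃┃┃            
░░░░░░░░▒▒▒▒▒▒▒▒▒▒▒┃┃┃            
░░░░░░░░▒▒▒▒▒▒▒▒▒▒▒┃┃┛            
░░░░░░░░▒▒▒▒▒▒▒▒▒▒▒┃┃             
░░░░░░░░▒▒▒▒▒▒▒▒▒▒▒┃┃             
━━━━━━━━━━━━━━━━━━━┛┛             
                                  
                                  
                                  
                                  
                                  
                                  


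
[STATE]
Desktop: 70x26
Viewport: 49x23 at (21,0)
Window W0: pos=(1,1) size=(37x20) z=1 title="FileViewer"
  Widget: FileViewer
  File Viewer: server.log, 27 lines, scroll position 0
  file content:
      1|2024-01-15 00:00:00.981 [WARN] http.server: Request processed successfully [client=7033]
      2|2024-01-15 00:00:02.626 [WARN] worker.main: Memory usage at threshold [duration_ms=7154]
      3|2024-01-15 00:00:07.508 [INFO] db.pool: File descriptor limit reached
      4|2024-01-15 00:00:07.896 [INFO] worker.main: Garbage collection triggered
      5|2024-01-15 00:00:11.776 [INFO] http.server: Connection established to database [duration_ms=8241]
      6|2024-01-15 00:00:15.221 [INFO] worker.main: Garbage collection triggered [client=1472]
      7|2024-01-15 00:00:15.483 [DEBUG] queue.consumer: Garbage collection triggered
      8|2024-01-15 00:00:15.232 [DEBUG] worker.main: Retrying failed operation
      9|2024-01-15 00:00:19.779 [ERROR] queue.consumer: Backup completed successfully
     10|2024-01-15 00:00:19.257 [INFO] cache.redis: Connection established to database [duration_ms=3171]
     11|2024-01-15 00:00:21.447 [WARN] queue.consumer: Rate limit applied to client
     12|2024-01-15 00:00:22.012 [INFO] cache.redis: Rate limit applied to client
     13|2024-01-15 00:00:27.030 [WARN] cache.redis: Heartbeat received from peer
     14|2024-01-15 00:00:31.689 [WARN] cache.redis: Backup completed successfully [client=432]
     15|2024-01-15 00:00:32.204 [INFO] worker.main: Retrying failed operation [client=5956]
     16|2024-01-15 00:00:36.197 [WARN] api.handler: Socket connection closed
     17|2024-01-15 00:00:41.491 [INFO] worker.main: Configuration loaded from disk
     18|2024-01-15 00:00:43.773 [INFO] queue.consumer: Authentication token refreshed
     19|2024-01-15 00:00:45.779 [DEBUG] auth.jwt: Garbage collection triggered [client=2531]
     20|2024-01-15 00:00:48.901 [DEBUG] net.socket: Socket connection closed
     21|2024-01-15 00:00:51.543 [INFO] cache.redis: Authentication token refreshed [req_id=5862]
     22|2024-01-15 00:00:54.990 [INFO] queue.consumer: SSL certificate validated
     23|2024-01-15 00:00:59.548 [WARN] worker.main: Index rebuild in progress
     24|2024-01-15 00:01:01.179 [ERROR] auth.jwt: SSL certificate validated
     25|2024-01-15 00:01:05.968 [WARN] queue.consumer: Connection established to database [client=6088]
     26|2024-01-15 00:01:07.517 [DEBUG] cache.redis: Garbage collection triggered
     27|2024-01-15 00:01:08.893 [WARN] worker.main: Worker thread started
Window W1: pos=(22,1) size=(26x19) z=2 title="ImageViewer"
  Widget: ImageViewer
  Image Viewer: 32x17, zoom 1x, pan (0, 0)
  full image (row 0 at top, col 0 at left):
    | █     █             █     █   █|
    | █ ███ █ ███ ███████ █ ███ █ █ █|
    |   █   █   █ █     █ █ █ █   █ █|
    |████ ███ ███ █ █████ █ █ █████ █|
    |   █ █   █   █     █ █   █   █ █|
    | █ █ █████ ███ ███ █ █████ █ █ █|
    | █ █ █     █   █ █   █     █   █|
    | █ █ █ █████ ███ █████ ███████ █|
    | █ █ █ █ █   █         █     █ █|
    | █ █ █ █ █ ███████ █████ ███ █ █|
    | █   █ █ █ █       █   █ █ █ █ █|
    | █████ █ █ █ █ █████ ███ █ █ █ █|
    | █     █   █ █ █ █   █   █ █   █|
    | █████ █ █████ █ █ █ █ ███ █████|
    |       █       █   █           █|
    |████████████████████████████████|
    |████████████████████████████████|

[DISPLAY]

                                                 
━┏━━━━━━━━━━━━━━━━━━━━━━━━┓                      
 ┃ ImageViewer            ┃                      
─┠────────────────────────┨                      
.┃ █     █             █  ┃                      
.┃ █ ███ █ ███ ███████ █ █┃                      
.┃   █   █   █ █     █ █ █┃                      
.┃████ ███ ███ █ █████ █ █┃                      
.┃   █ █   █   █     █ █  ┃                      
.┃ █ █ █████ ███ ███ █ ███┃                      
.┃ █ █ █     █   █ █   █  ┃                      
.┃ █ █ █ █████ ███ █████ █┃                      
.┃ █ █ █ █ █   █         █┃                      
.┃ █ █ █ █ █ ███████ █████┃                      
.┃ █   █ █ █ █       █   █┃                      
.┃ █████ █ █ █ █ █████ ███┃                      
.┃ █     █   █ █ █ █   █  ┃                      
.┃ █████ █ █████ █ █ █ █ █┃                      
.┃       █       █   █    ┃                      
.┗━━━━━━━━━━━━━━━━━━━━━━━━┛                      
━━━━━━━━━━━━━━━━┛                                
                                                 
                                                 


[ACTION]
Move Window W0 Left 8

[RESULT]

                                                 
━┏━━━━━━━━━━━━━━━━━━━━━━━━┓                      
 ┃ ImageViewer            ┃                      
─┠────────────────────────┨                      
9┃ █     █             █  ┃                      
6┃ █ ███ █ ███ ███████ █ █┃                      
5┃   █   █   █ █     █ █ █┃                      
8┃████ ███ ███ █ █████ █ █┃                      
7┃   █ █   █   █     █ █  ┃                      
2┃ █ █ █████ ███ ███ █ ███┃                      
4┃ █ █ █     █   █ █   █  ┃                      
2┃ █ █ █ █████ ███ █████ █┃                      
7┃ █ █ █ █ █   █         █┃                      
2┃ █ █ █ █ █ ███████ █████┃                      
4┃ █   █ █ █ █       █   █┃                      
0┃ █████ █ █ █ █ █████ ███┃                      
0┃ █     █   █ █ █ █   █  ┃                      
6┃ █████ █ █████ █ █ █ █ █┃                      
2┃       █       █   █    ┃                      
1┗━━━━━━━━━━━━━━━━━━━━━━━━┛                      
━━━━━━━━━━━━━━━┛                                 
                                                 
                                                 


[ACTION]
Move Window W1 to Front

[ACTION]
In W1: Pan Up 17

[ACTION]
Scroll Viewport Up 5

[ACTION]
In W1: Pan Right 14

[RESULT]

                                                 
━┏━━━━━━━━━━━━━━━━━━━━━━━━┓                      
 ┃ ImageViewer            ┃                      
─┠────────────────────────┨                      
9┃       █     █   █      ┃                      
6┃██████ █ ███ █ █ █      ┃                      
5┃     █ █ █ █   █ █      ┃                      
8┃ █████ █ █ █████ █      ┃                      
7┃     █ █   █   █ █      ┃                      
2┃ ███ █ █████ █ █ █      ┃                      
4┃ █ █   █     █   █      ┃                      
2┃██ █████ ███████ █      ┃                      
7┃         █     █ █      ┃                      
2┃████ █████ ███ █ █      ┃                      
4┃     █   █ █ █ █ █      ┃                      
0┃ █████ ███ █ █ █ █      ┃                      
0┃ █ █   █   █ █   █      ┃                      
6┃ █ █ █ █ ███ █████      ┃                      
2┃ █   █           █      ┃                      
1┗━━━━━━━━━━━━━━━━━━━━━━━━┛                      
━━━━━━━━━━━━━━━┛                                 
                                                 
                                                 


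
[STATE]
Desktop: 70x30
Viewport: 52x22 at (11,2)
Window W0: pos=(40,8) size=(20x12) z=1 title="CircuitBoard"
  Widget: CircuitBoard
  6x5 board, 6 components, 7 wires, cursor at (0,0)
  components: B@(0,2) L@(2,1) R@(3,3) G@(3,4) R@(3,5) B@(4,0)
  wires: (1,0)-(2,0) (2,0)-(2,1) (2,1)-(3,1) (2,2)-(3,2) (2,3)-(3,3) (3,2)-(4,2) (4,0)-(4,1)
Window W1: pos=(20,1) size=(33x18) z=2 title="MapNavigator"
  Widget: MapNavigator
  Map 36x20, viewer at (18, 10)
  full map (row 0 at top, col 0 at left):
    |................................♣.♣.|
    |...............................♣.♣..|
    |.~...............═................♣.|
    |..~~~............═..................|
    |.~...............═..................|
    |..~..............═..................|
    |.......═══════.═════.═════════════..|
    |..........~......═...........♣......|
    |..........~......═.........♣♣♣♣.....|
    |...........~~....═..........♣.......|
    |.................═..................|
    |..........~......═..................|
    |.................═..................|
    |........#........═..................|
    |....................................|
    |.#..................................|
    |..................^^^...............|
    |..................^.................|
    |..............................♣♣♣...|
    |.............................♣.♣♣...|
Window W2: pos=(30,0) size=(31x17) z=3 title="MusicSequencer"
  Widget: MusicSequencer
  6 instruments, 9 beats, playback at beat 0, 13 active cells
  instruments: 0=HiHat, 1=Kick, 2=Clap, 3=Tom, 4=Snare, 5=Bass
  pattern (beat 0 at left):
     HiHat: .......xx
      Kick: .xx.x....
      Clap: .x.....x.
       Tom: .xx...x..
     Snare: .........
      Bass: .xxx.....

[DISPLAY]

         ┃ MapNavig┠─────────────────────────────┨  
         ┠─────────┃      ▼12345678              ┃  
         ┃~~.......┃ HiHat·······██              ┃  
         ┃.........┃  Kick·██·█····              ┃  
         ┃.........┃  Clap·█·····█·              ┃  
         ┃....═════┃   Tom·██···█··              ┃  
         ┃.......~.┃ Snare·········              ┃  
         ┃.......~.┃  Bass·███·····              ┃  
         ┃........~┃                             ┃  
         ┃.........┃                             ┃  
         ┃.......~.┃                             ┃  
         ┃.........┃                             ┃  
         ┃.....#...┃                             ┃  
         ┃.........┃                             ┃  
         ┃.........┗━━━━━━━━━━━━━━━━━━━━━━━━━━━━━┛  
         ┃...............^^^.............┃│   │ ┃   
         ┗━━━━━━━━━━━━━━━━━━━━━━━━━━━━━━━┛·   R ┃   
                             ┗━━━━━━━━━━━━━━━━━━┛   
                                                    
                                                    
                                                    
                                                    


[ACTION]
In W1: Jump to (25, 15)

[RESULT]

         ┃ MapNavig┠─────────────────────────────┨  
         ┠─────────┃      ▼12345678              ┃  
         ┃~......═.┃ HiHat·······██              ┃  
         ┃.~~....═.┃  Kick·██·█····              ┃  
         ┃.......═.┃  Clap·█·····█·              ┃  
         ┃~......═.┃   Tom·██···█··              ┃  
         ┃.......═.┃ Snare·········              ┃  
         ┃.......═.┃  Bass·███·····              ┃  
         ┃.........┃                             ┃  
         ┃.........┃                             ┃  
         ┃........^┃                             ┃  
         ┃........^┃                             ┃  
         ┃.........┃                             ┃  
         ┃.........┃                             ┃  
         ┃         ┗━━━━━━━━━━━━━━━━━━━━━━━━━━━━━┛  
         ┃                               ┃│   │ ┃   
         ┗━━━━━━━━━━━━━━━━━━━━━━━━━━━━━━━┛·   R ┃   
                             ┗━━━━━━━━━━━━━━━━━━┛   
                                                    
                                                    
                                                    
                                                    


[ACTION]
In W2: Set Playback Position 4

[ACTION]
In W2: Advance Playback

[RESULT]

         ┃ MapNavig┠─────────────────────────────┨  
         ┠─────────┃      01234▼678              ┃  
         ┃~......═.┃ HiHat·······██              ┃  
         ┃.~~....═.┃  Kick·██·█····              ┃  
         ┃.......═.┃  Clap·█·····█·              ┃  
         ┃~......═.┃   Tom·██···█··              ┃  
         ┃.......═.┃ Snare·········              ┃  
         ┃.......═.┃  Bass·███·····              ┃  
         ┃.........┃                             ┃  
         ┃.........┃                             ┃  
         ┃........^┃                             ┃  
         ┃........^┃                             ┃  
         ┃.........┃                             ┃  
         ┃.........┃                             ┃  
         ┃         ┗━━━━━━━━━━━━━━━━━━━━━━━━━━━━━┛  
         ┃                               ┃│   │ ┃   
         ┗━━━━━━━━━━━━━━━━━━━━━━━━━━━━━━━┛·   R ┃   
                             ┗━━━━━━━━━━━━━━━━━━┛   
                                                    
                                                    
                                                    
                                                    


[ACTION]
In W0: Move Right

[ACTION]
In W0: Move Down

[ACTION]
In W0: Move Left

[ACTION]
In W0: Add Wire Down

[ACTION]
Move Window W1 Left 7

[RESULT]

  ┃ MapNavigator   ┠─────────────────────────────┨  
  ┠────────────────┃      01234▼678              ┃  
  ┃~......═........┃ HiHat·······██              ┃  
  ┃.~~....═........┃  Kick·██·█····              ┃  
  ┃.......═........┃  Clap·█·····█·              ┃  
  ┃~......═........┃   Tom·██···█··              ┃  
  ┃.......═........┃ Snare·········              ┃  
  ┃.......═........┃  Bass·███·····              ┃  
  ┃................┃                             ┃  
  ┃...............@┃                             ┃  
  ┃........^^^.....┃                             ┃  
  ┃........^.......┃                             ┃  
  ┃................┃                             ┃  
  ┃................┃                             ┃  
  ┃                ┗━━━━━━━━━━━━━━━━━━━━━━━━━━━━━┛  
  ┃                               ┃   │   │   │ ┃   
  ┗━━━━━━━━━━━━━━━━━━━━━━━━━━━━━━━┛   ·   ·   R ┃   
                             ┗━━━━━━━━━━━━━━━━━━┛   
                                                    
                                                    
                                                    
                                                    
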